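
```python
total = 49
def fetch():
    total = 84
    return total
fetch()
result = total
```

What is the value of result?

Step 1: Global total = 49.
Step 2: fetch() creates local total = 84 (shadow, not modification).
Step 3: After fetch() returns, global total is unchanged. result = 49

The answer is 49.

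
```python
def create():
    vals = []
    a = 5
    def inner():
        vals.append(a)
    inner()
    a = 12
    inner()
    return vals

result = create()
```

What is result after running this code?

Step 1: a = 5. inner() appends current a to vals.
Step 2: First inner(): appends 5. Then a = 12.
Step 3: Second inner(): appends 12 (closure sees updated a). result = [5, 12]

The answer is [5, 12].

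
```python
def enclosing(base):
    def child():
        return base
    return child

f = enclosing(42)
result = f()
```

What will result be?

Step 1: enclosing(42) creates closure capturing base = 42.
Step 2: f() returns the captured base = 42.
Step 3: result = 42

The answer is 42.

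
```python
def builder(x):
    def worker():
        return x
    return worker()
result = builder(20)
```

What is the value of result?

Step 1: builder(20) binds parameter x = 20.
Step 2: worker() looks up x in enclosing scope and finds the parameter x = 20.
Step 3: result = 20

The answer is 20.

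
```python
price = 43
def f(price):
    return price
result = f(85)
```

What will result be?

Step 1: Global price = 43.
Step 2: f(85) takes parameter price = 85, which shadows the global.
Step 3: result = 85

The answer is 85.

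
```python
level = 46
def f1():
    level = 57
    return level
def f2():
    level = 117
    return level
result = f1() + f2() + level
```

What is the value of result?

Step 1: Each function shadows global level with its own local.
Step 2: f1() returns 57, f2() returns 117.
Step 3: Global level = 46 is unchanged. result = 57 + 117 + 46 = 220

The answer is 220.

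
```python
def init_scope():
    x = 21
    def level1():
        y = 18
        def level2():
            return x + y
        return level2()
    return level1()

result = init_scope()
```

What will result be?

Step 1: x = 21 in init_scope. y = 18 in level1.
Step 2: level2() reads x = 21 and y = 18 from enclosing scopes.
Step 3: result = 21 + 18 = 39

The answer is 39.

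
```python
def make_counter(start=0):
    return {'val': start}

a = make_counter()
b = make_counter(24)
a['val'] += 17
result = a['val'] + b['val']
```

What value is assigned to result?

Step 1: make_counter() returns a new dict each call (immutable default 0).
Step 2: a = {'val': 0}, b = {'val': 24}.
Step 3: a['val'] += 17 = 17. result = 17 + 24 = 41

The answer is 41.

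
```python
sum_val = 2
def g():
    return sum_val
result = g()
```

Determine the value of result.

Step 1: sum_val = 2 is defined in the global scope.
Step 2: g() looks up sum_val. No local sum_val exists, so Python checks the global scope via LEGB rule and finds sum_val = 2.
Step 3: result = 2

The answer is 2.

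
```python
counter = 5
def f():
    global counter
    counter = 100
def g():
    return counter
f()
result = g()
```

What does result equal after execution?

Step 1: counter = 5.
Step 2: f() sets global counter = 100.
Step 3: g() reads global counter = 100. result = 100

The answer is 100.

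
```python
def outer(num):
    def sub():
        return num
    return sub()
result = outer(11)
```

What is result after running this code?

Step 1: outer(11) binds parameter num = 11.
Step 2: sub() looks up num in enclosing scope and finds the parameter num = 11.
Step 3: result = 11

The answer is 11.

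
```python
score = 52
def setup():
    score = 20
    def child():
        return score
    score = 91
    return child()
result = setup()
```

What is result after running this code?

Step 1: setup() sets score = 20, then later score = 91.
Step 2: child() is called after score is reassigned to 91. Closures capture variables by reference, not by value.
Step 3: result = 91

The answer is 91.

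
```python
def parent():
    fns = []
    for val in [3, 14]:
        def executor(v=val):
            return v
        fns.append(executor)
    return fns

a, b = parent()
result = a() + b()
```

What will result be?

Step 1: Default argument v=val captures val at each iteration.
Step 2: a() returns 3 (captured at first iteration), b() returns 14 (captured at second).
Step 3: result = 3 + 14 = 17

The answer is 17.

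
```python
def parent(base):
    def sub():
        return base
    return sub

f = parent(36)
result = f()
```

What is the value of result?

Step 1: parent(36) creates closure capturing base = 36.
Step 2: f() returns the captured base = 36.
Step 3: result = 36

The answer is 36.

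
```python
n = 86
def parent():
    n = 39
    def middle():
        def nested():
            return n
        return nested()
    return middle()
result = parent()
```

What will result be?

Step 1: parent() defines n = 39. middle() and nested() have no local n.
Step 2: nested() checks local (none), enclosing middle() (none), enclosing parent() and finds n = 39.
Step 3: result = 39

The answer is 39.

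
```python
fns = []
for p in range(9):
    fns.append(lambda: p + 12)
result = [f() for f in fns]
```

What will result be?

Step 1: All lambdas capture p by reference. After the loop, p = 8.
Step 2: Each call returns 8 + 12 = 20.
Step 3: result = [20, 20, 20, 20, 20, 20, 20, 20, 20]

The answer is [20, 20, 20, 20, 20, 20, 20, 20, 20].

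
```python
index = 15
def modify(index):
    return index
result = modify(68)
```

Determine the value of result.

Step 1: Global index = 15.
Step 2: modify(68) takes parameter index = 68, which shadows the global.
Step 3: result = 68

The answer is 68.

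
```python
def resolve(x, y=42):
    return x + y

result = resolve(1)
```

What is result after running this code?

Step 1: resolve(1) uses default y = 42.
Step 2: Returns 1 + 42 = 43.
Step 3: result = 43

The answer is 43.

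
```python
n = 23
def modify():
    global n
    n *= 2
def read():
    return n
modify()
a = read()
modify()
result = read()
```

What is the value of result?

Step 1: n = 23.
Step 2: First modify(): n = 23 * 2 = 46.
Step 3: Second modify(): n = 46 * 2 = 92.
Step 4: read() returns 92

The answer is 92.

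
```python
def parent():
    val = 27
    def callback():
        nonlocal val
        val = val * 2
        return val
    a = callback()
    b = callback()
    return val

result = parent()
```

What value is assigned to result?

Step 1: val starts at 27.
Step 2: First callback(): val = 27 * 2 = 54.
Step 3: Second callback(): val = 54 * 2 = 108.
Step 4: result = 108

The answer is 108.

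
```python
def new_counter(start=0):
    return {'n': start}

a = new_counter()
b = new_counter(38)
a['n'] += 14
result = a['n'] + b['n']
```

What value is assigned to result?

Step 1: new_counter() returns a new dict each call (immutable default 0).
Step 2: a = {'n': 0}, b = {'n': 38}.
Step 3: a['n'] += 14 = 14. result = 14 + 38 = 52

The answer is 52.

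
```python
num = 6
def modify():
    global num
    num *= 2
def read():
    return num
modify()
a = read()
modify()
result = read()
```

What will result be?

Step 1: num = 6.
Step 2: First modify(): num = 6 * 2 = 12.
Step 3: Second modify(): num = 12 * 2 = 24.
Step 4: read() returns 24

The answer is 24.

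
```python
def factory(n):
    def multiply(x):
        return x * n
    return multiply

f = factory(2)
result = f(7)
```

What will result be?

Step 1: factory(2) returns multiply closure with n = 2.
Step 2: f(7) computes 7 * 2 = 14.
Step 3: result = 14

The answer is 14.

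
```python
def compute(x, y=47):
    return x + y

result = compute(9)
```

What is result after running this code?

Step 1: compute(9) uses default y = 47.
Step 2: Returns 9 + 47 = 56.
Step 3: result = 56

The answer is 56.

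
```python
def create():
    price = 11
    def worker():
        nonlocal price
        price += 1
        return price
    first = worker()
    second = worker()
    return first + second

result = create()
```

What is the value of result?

Step 1: price starts at 11.
Step 2: First call: price = 11 + 1 = 12, returns 12.
Step 3: Second call: price = 12 + 1 = 13, returns 13.
Step 4: result = 12 + 13 = 25

The answer is 25.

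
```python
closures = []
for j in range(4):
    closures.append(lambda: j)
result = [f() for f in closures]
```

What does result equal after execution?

Step 1: All 4 lambdas share the same variable j.
Step 2: After the loop, j = 3.
Step 3: Each call returns 3. result = [3, 3, 3, 3]

The answer is [3, 3, 3, 3].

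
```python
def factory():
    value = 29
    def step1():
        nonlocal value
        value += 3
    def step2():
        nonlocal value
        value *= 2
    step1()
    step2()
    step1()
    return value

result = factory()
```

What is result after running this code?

Step 1: value = 29.
Step 2: step1(): value = 29 + 3 = 32.
Step 3: step2(): value = 32 * 2 = 64.
Step 4: step1(): value = 64 + 3 = 67. result = 67

The answer is 67.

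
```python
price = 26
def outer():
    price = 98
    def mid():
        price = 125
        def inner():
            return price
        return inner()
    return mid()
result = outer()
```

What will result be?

Step 1: Three levels of shadowing: global 26, outer 98, mid 125.
Step 2: inner() finds price = 125 in enclosing mid() scope.
Step 3: result = 125

The answer is 125.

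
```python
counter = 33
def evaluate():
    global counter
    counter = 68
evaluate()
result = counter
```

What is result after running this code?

Step 1: counter = 33 globally.
Step 2: evaluate() declares global counter and sets it to 68.
Step 3: After evaluate(), global counter = 68. result = 68

The answer is 68.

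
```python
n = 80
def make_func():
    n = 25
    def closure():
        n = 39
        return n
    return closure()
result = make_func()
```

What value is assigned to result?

Step 1: Three scopes define n: global (80), make_func (25), closure (39).
Step 2: closure() has its own local n = 39, which shadows both enclosing and global.
Step 3: result = 39 (local wins in LEGB)

The answer is 39.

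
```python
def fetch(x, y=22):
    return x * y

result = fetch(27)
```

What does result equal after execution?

Step 1: fetch(27) uses default y = 22.
Step 2: Returns 27 * 22 = 594.
Step 3: result = 594

The answer is 594.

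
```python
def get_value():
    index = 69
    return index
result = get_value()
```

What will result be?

Step 1: get_value() defines index = 69 in its local scope.
Step 2: return index finds the local variable index = 69.
Step 3: result = 69

The answer is 69.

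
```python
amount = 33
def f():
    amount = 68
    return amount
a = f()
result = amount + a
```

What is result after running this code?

Step 1: Global amount = 33. f() returns local amount = 68.
Step 2: a = 68. Global amount still = 33.
Step 3: result = 33 + 68 = 101

The answer is 101.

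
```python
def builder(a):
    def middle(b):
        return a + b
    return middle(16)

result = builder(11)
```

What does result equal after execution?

Step 1: builder(11) passes a = 11.
Step 2: middle(16) has b = 16, reads a = 11 from enclosing.
Step 3: result = 11 + 16 = 27

The answer is 27.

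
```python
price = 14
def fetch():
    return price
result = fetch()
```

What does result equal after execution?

Step 1: price = 14 is defined in the global scope.
Step 2: fetch() looks up price. No local price exists, so Python checks the global scope via LEGB rule and finds price = 14.
Step 3: result = 14

The answer is 14.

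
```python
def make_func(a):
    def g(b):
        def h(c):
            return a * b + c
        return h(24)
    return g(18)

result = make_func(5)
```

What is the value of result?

Step 1: a = 5, b = 18, c = 24.
Step 2: h() computes a * b + c = 5 * 18 + 24 = 114.
Step 3: result = 114

The answer is 114.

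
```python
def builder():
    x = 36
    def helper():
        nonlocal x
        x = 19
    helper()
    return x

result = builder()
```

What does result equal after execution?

Step 1: builder() sets x = 36.
Step 2: helper() uses nonlocal to reassign x = 19.
Step 3: result = 19

The answer is 19.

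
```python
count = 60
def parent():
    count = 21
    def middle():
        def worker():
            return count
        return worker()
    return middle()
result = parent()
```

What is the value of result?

Step 1: parent() defines count = 21. middle() and worker() have no local count.
Step 2: worker() checks local (none), enclosing middle() (none), enclosing parent() and finds count = 21.
Step 3: result = 21

The answer is 21.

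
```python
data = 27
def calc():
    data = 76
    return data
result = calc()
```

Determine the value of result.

Step 1: Global data = 27.
Step 2: calc() creates local data = 76, shadowing the global.
Step 3: Returns local data = 76. result = 76

The answer is 76.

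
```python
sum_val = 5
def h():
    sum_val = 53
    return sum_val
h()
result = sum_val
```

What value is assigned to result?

Step 1: Global sum_val = 5.
Step 2: h() creates local sum_val = 53 (shadow, not modification).
Step 3: After h() returns, global sum_val is unchanged. result = 5

The answer is 5.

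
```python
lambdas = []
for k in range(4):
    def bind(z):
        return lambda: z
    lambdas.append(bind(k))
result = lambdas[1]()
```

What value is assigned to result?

Step 1: bind(k) creates a new scope capturing z = k at call time.
Step 2: lambdas[1] = bind(1), so its lambda captures z = 1.
Step 3: result = 1 (closure factory fixes late binding)

The answer is 1.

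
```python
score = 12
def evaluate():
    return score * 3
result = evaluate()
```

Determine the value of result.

Step 1: score = 12 is defined globally.
Step 2: evaluate() looks up score from global scope = 12, then computes 12 * 3 = 36.
Step 3: result = 36

The answer is 36.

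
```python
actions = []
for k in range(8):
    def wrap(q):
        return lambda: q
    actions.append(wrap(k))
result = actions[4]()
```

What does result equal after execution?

Step 1: wrap(k) creates a new scope capturing q = k at call time.
Step 2: actions[4] = wrap(4), so its lambda captures q = 4.
Step 3: result = 4 (closure factory fixes late binding)

The answer is 4.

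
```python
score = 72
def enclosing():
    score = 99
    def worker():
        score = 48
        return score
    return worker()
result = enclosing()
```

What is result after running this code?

Step 1: Three scopes define score: global (72), enclosing (99), worker (48).
Step 2: worker() has its own local score = 48, which shadows both enclosing and global.
Step 3: result = 48 (local wins in LEGB)

The answer is 48.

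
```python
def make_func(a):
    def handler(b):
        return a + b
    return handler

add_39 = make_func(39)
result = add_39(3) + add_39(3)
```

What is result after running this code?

Step 1: add_39 captures a = 39.
Step 2: add_39(3) = 39 + 3 = 42, called twice.
Step 3: result = 42 + 42 = 84

The answer is 84.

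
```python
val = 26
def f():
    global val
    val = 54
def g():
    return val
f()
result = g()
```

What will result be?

Step 1: val = 26.
Step 2: f() sets global val = 54.
Step 3: g() reads global val = 54. result = 54

The answer is 54.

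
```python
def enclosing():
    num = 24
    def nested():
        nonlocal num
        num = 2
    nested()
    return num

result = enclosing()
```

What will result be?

Step 1: enclosing() sets num = 24.
Step 2: nested() uses nonlocal to reassign num = 2.
Step 3: result = 2

The answer is 2.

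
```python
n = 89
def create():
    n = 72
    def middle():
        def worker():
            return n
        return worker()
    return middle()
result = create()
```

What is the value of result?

Step 1: create() defines n = 72. middle() and worker() have no local n.
Step 2: worker() checks local (none), enclosing middle() (none), enclosing create() and finds n = 72.
Step 3: result = 72

The answer is 72.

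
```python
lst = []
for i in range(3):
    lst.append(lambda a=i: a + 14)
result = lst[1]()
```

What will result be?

Step 1: Default argument a=i captures i's value at definition time.
Step 2: lst[1] was defined when i = 1, so a defaults to 1.
Step 3: result = 1 + 14 = 15 (default arg fixes the late binding issue)

The answer is 15.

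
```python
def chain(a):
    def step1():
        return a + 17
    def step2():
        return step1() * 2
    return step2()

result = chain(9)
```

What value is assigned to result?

Step 1: chain(9) captures a = 9.
Step 2: step2() calls step1() which returns 9 + 17 = 26.
Step 3: step2() returns 26 * 2 = 52

The answer is 52.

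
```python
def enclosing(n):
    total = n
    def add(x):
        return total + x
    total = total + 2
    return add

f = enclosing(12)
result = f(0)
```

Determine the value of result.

Step 1: enclosing(12) sets total = 12, then total = 12 + 2 = 14.
Step 2: Closures capture by reference, so add sees total = 14.
Step 3: f(0) returns 14 + 0 = 14

The answer is 14.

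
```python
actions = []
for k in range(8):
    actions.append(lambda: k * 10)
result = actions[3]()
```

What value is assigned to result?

Step 1: All lambdas reference the same variable k (late binding).
Step 2: After the loop, k = 7. Every lambda returns k * 10.
Step 3: actions[3]() = 7 * 10 = 70

The answer is 70.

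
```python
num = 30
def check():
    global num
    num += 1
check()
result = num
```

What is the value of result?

Step 1: num = 30 globally.
Step 2: check() modifies global num: num += 1 = 31.
Step 3: result = 31

The answer is 31.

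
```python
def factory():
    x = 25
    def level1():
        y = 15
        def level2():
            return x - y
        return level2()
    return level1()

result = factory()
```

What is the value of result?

Step 1: x = 25 in factory. y = 15 in level1.
Step 2: level2() reads x = 25 and y = 15 from enclosing scopes.
Step 3: result = 25 - 15 = 10

The answer is 10.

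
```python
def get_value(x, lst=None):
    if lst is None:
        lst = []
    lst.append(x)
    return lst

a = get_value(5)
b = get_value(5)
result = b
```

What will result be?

Step 1: None default with guard creates a NEW list each call.
Step 2: a = [5] (fresh list). b = [5] (another fresh list).
Step 3: result = [5] (this is the fix for mutable default)

The answer is [5].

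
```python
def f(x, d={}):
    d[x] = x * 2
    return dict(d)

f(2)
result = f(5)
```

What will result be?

Step 1: Mutable default dict is shared across calls.
Step 2: First call adds 2: 4. Second call adds 5: 10.
Step 3: result = {2: 4, 5: 10}

The answer is {2: 4, 5: 10}.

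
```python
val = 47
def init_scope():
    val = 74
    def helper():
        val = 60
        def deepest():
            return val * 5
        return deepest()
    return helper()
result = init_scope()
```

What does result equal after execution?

Step 1: deepest() looks up val through LEGB: not local, finds val = 60 in enclosing helper().
Step 2: Returns 60 * 5 = 300.
Step 3: result = 300

The answer is 300.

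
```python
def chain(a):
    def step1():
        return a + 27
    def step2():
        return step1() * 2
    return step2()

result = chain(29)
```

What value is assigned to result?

Step 1: chain(29) captures a = 29.
Step 2: step2() calls step1() which returns 29 + 27 = 56.
Step 3: step2() returns 56 * 2 = 112

The answer is 112.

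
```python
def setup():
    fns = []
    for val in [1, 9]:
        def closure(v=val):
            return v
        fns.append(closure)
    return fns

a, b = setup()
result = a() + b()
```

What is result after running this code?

Step 1: Default argument v=val captures val at each iteration.
Step 2: a() returns 1 (captured at first iteration), b() returns 9 (captured at second).
Step 3: result = 1 + 9 = 10

The answer is 10.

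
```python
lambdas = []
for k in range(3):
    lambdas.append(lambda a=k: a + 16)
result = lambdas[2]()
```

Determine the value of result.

Step 1: Default argument a=k captures k's value at definition time.
Step 2: lambdas[2] was defined when k = 2, so a defaults to 2.
Step 3: result = 2 + 16 = 18 (default arg fixes the late binding issue)

The answer is 18.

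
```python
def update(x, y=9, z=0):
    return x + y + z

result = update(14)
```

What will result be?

Step 1: update(14) uses defaults y = 9, z = 0.
Step 2: Returns 14 + 9 + 0 = 23.
Step 3: result = 23

The answer is 23.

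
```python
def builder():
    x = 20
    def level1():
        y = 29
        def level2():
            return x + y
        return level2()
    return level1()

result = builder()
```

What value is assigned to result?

Step 1: x = 20 in builder. y = 29 in level1.
Step 2: level2() reads x = 20 and y = 29 from enclosing scopes.
Step 3: result = 20 + 29 = 49

The answer is 49.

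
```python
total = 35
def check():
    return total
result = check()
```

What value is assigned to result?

Step 1: total = 35 is defined in the global scope.
Step 2: check() looks up total. No local total exists, so Python checks the global scope via LEGB rule and finds total = 35.
Step 3: result = 35

The answer is 35.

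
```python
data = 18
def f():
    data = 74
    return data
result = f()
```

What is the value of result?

Step 1: Global data = 18.
Step 2: f() creates local data = 74, shadowing the global.
Step 3: Returns local data = 74. result = 74

The answer is 74.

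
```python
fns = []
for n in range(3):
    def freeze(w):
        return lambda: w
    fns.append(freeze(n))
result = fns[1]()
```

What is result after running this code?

Step 1: freeze(n) creates a new scope capturing w = n at call time.
Step 2: fns[1] = freeze(1), so its lambda captures w = 1.
Step 3: result = 1 (closure factory fixes late binding)

The answer is 1.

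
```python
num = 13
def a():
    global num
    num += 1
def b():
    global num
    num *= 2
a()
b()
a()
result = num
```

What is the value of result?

Step 1: num = 13.
Step 2: a(): num = 13 + 1 = 14.
Step 3: b(): num = 14 * 2 = 28.
Step 4: a(): num = 28 + 1 = 29

The answer is 29.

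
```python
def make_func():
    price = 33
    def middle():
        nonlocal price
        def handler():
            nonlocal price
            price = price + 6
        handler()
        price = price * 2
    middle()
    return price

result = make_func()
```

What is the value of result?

Step 1: price = 33.
Step 2: handler() adds 6: price = 33 + 6 = 39.
Step 3: middle() doubles: price = 39 * 2 = 78.
Step 4: result = 78

The answer is 78.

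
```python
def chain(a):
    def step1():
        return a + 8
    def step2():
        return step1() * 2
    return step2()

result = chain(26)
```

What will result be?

Step 1: chain(26) captures a = 26.
Step 2: step2() calls step1() which returns 26 + 8 = 34.
Step 3: step2() returns 34 * 2 = 68

The answer is 68.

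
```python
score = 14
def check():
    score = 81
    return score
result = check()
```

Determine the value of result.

Step 1: Global score = 14.
Step 2: check() creates local score = 81, shadowing the global.
Step 3: Returns local score = 81. result = 81

The answer is 81.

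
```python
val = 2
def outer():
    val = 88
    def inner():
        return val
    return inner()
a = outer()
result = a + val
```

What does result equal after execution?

Step 1: outer() has local val = 88. inner() reads from enclosing.
Step 2: outer() returns 88. Global val = 2 unchanged.
Step 3: result = 88 + 2 = 90

The answer is 90.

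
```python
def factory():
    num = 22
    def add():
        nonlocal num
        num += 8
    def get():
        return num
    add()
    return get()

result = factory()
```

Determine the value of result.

Step 1: num = 22. add() modifies it via nonlocal, get() reads it.
Step 2: add() makes num = 22 + 8 = 30.
Step 3: get() returns 30. result = 30

The answer is 30.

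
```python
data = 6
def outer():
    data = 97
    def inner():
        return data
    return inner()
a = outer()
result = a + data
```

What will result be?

Step 1: outer() has local data = 97. inner() reads from enclosing.
Step 2: outer() returns 97. Global data = 6 unchanged.
Step 3: result = 97 + 6 = 103

The answer is 103.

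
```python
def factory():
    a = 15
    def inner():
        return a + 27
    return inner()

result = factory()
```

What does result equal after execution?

Step 1: factory() defines a = 15.
Step 2: inner() reads a = 15 from enclosing scope, returns 15 + 27 = 42.
Step 3: result = 42

The answer is 42.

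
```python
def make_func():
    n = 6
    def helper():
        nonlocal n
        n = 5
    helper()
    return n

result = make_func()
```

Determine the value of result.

Step 1: make_func() sets n = 6.
Step 2: helper() uses nonlocal to reassign n = 5.
Step 3: result = 5

The answer is 5.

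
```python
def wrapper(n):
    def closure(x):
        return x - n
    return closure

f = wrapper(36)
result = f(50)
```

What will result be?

Step 1: wrapper(36) creates a closure capturing n = 36.
Step 2: f(50) computes 50 - 36 = 14.
Step 3: result = 14

The answer is 14.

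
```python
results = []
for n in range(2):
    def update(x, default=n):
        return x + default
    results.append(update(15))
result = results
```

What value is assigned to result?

Step 1: Default argument default=n is evaluated at function definition time.
Step 2: Each iteration creates update with default = current n value.
Step 3: update(15) returns 15 + default. results = [15, 16]

The answer is [15, 16].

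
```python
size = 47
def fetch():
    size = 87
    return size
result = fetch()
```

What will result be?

Step 1: Global size = 47.
Step 2: fetch() creates local size = 87, shadowing the global.
Step 3: Returns local size = 87. result = 87

The answer is 87.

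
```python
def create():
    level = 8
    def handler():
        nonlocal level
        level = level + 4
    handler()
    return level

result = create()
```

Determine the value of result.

Step 1: create() sets level = 8.
Step 2: handler() uses nonlocal to modify level in create's scope: level = 8 + 4 = 12.
Step 3: create() returns the modified level = 12

The answer is 12.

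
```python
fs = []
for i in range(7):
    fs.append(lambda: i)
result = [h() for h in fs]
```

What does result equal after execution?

Step 1: All 7 lambdas share the same variable i.
Step 2: After the loop, i = 6.
Step 3: Each call returns 6. result = [6, 6, 6, 6, 6, 6, 6]

The answer is [6, 6, 6, 6, 6, 6, 6].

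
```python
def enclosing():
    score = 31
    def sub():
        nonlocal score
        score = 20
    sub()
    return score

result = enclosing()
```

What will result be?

Step 1: enclosing() sets score = 31.
Step 2: sub() uses nonlocal to reassign score = 20.
Step 3: result = 20

The answer is 20.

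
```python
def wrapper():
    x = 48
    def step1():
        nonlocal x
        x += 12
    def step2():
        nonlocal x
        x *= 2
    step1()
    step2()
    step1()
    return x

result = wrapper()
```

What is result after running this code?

Step 1: x = 48.
Step 2: step1(): x = 48 + 12 = 60.
Step 3: step2(): x = 60 * 2 = 120.
Step 4: step1(): x = 120 + 12 = 132. result = 132

The answer is 132.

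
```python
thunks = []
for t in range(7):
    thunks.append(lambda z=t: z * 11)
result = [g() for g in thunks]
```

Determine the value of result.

Step 1: Default arg z=t captures t at each iteration.
Step 2: thunks[k] has z defaulting to k, returns k * 11.
Step 3: result = [0, 11, 22, 33, 44, 55, 66]

The answer is [0, 11, 22, 33, 44, 55, 66].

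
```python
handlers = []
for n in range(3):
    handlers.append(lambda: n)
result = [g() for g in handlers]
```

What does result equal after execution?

Step 1: All 3 lambdas share the same variable n.
Step 2: After the loop, n = 2.
Step 3: Each call returns 2. result = [2, 2, 2]

The answer is [2, 2, 2].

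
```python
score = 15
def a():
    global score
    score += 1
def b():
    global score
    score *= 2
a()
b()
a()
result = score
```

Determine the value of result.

Step 1: score = 15.
Step 2: a(): score = 15 + 1 = 16.
Step 3: b(): score = 16 * 2 = 32.
Step 4: a(): score = 32 + 1 = 33

The answer is 33.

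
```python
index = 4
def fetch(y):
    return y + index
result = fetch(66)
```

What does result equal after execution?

Step 1: index = 4 is defined globally.
Step 2: fetch(66) uses parameter y = 66 and looks up index from global scope = 4.
Step 3: result = 66 + 4 = 70

The answer is 70.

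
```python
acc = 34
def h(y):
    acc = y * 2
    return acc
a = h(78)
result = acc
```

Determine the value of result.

Step 1: Global acc = 34.
Step 2: h(78) creates local acc = 78 * 2 = 156.
Step 3: Global acc unchanged because no global keyword. result = 34

The answer is 34.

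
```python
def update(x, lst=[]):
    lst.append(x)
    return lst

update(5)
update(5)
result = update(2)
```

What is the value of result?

Step 1: Mutable default argument gotcha! The list [] is created once.
Step 2: Each call appends to the SAME list: [5], [5, 5], [5, 5, 2].
Step 3: result = [5, 5, 2]

The answer is [5, 5, 2].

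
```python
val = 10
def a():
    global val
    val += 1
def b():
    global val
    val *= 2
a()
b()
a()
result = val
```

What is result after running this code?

Step 1: val = 10.
Step 2: a(): val = 10 + 1 = 11.
Step 3: b(): val = 11 * 2 = 22.
Step 4: a(): val = 22 + 1 = 23

The answer is 23.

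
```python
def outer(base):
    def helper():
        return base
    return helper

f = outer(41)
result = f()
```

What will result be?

Step 1: outer(41) creates closure capturing base = 41.
Step 2: f() returns the captured base = 41.
Step 3: result = 41

The answer is 41.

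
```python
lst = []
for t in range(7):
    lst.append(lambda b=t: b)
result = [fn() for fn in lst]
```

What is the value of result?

Step 1: Default arg b=t captures t at each iteration.
Step 2: Each lambda has its own default: 0, 1, ..., 6.
Step 3: result = [0, 1, 2, 3, 4, 5, 6]

The answer is [0, 1, 2, 3, 4, 5, 6].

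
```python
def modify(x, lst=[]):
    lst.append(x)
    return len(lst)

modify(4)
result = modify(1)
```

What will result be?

Step 1: Mutable default list persists between calls.
Step 2: First call: lst = [4], len = 1. Second call: lst = [4, 1], len = 2.
Step 3: result = 2

The answer is 2.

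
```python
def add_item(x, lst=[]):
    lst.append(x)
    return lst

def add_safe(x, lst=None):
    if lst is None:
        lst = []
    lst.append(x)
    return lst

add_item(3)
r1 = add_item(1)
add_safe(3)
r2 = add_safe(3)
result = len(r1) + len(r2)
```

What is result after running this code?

Step 1: add_item shares mutable default: after 2 calls, lst = [3, 1], len = 2.
Step 2: add_safe creates fresh list each time: r2 = [3], len = 1.
Step 3: result = 2 + 1 = 3

The answer is 3.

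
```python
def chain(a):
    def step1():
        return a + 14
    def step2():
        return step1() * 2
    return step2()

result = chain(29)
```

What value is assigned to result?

Step 1: chain(29) captures a = 29.
Step 2: step2() calls step1() which returns 29 + 14 = 43.
Step 3: step2() returns 43 * 2 = 86

The answer is 86.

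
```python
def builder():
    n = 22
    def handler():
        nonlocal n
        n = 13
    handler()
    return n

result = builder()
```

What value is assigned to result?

Step 1: builder() sets n = 22.
Step 2: handler() uses nonlocal to reassign n = 13.
Step 3: result = 13

The answer is 13.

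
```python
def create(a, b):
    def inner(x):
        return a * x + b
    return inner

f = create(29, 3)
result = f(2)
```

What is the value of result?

Step 1: create(29, 3) captures a = 29, b = 3.
Step 2: f(2) computes 29 * 2 + 3 = 61.
Step 3: result = 61

The answer is 61.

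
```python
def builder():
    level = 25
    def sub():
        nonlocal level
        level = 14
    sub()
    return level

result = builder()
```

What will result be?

Step 1: builder() sets level = 25.
Step 2: sub() uses nonlocal to reassign level = 14.
Step 3: result = 14

The answer is 14.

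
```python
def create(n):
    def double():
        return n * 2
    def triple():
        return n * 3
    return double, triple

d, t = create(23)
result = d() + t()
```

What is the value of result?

Step 1: Both closures capture the same n = 23.
Step 2: d() = 23 * 2 = 46, t() = 23 * 3 = 69.
Step 3: result = 46 + 69 = 115

The answer is 115.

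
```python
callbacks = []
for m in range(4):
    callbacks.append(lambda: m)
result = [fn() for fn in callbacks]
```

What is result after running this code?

Step 1: All 4 lambdas share the same variable m.
Step 2: After the loop, m = 3.
Step 3: Each call returns 3. result = [3, 3, 3, 3]

The answer is [3, 3, 3, 3].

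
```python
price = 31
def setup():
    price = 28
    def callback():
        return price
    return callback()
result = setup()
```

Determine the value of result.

Step 1: price = 31 globally, but setup() defines price = 28 locally.
Step 2: callback() looks up price. Not in local scope, so checks enclosing scope (setup) and finds price = 28.
Step 3: result = 28

The answer is 28.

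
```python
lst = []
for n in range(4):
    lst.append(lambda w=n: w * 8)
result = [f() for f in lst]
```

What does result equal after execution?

Step 1: Default arg w=n captures n at each iteration.
Step 2: lst[k] has w defaulting to k, returns k * 8.
Step 3: result = [0, 8, 16, 24]

The answer is [0, 8, 16, 24].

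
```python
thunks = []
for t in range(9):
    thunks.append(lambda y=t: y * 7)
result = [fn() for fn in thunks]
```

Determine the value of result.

Step 1: Default arg y=t captures t at each iteration.
Step 2: thunks[k] has y defaulting to k, returns k * 7.
Step 3: result = [0, 7, 14, 21, 28, 35, 42, 49, 56]

The answer is [0, 7, 14, 21, 28, 35, 42, 49, 56].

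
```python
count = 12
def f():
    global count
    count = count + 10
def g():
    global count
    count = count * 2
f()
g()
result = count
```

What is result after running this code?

Step 1: count = 12.
Step 2: f() adds 10: count = 12 + 10 = 22.
Step 3: g() doubles: count = 22 * 2 = 44.
Step 4: result = 44

The answer is 44.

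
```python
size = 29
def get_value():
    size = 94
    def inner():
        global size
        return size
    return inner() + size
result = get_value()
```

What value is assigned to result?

Step 1: Global size = 29. get_value() shadows with local size = 94.
Step 2: inner() uses global keyword, so inner() returns global size = 29.
Step 3: get_value() returns 29 + 94 = 123

The answer is 123.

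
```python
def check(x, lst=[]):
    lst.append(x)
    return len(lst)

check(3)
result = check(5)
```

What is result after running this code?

Step 1: Mutable default list persists between calls.
Step 2: First call: lst = [3], len = 1. Second call: lst = [3, 5], len = 2.
Step 3: result = 2

The answer is 2.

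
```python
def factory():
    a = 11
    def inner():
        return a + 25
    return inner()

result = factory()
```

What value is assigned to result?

Step 1: factory() defines a = 11.
Step 2: inner() reads a = 11 from enclosing scope, returns 11 + 25 = 36.
Step 3: result = 36

The answer is 36.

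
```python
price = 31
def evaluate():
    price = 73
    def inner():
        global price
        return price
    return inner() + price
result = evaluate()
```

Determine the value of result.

Step 1: Global price = 31. evaluate() shadows with local price = 73.
Step 2: inner() uses global keyword, so inner() returns global price = 31.
Step 3: evaluate() returns 31 + 73 = 104

The answer is 104.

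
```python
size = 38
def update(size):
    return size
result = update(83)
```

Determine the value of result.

Step 1: Global size = 38.
Step 2: update(83) takes parameter size = 83, which shadows the global.
Step 3: result = 83

The answer is 83.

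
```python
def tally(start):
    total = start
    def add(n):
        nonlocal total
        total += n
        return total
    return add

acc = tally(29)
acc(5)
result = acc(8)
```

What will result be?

Step 1: tally(29) creates closure with total = 29.
Step 2: First acc(5): total = 29 + 5 = 34.
Step 3: Second acc(8): total = 34 + 8 = 42. result = 42

The answer is 42.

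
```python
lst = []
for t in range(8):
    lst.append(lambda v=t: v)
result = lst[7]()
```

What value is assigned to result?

Step 1: Default argument v=t captures t's value at each iteration.
Step 2: lst[7] captured v = 7 when t was 7.
Step 3: result = 7

The answer is 7.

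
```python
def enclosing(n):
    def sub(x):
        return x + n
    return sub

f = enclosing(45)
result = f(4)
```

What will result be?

Step 1: enclosing(45) creates a closure that captures n = 45.
Step 2: f(4) calls the closure with x = 4, returning 4 + 45 = 49.
Step 3: result = 49

The answer is 49.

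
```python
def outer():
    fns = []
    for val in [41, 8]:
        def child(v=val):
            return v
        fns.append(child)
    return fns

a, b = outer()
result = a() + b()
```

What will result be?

Step 1: Default argument v=val captures val at each iteration.
Step 2: a() returns 41 (captured at first iteration), b() returns 8 (captured at second).
Step 3: result = 41 + 8 = 49

The answer is 49.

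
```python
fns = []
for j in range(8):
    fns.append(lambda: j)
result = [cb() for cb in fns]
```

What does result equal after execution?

Step 1: All 8 lambdas share the same variable j.
Step 2: After the loop, j = 7.
Step 3: Each call returns 7. result = [7, 7, 7, 7, 7, 7, 7, 7]

The answer is [7, 7, 7, 7, 7, 7, 7, 7].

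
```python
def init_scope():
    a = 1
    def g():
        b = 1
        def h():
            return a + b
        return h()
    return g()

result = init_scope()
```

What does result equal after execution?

Step 1: init_scope() defines a = 1. g() defines b = 1.
Step 2: h() accesses both from enclosing scopes: a = 1, b = 1.
Step 3: result = 1 + 1 = 2

The answer is 2.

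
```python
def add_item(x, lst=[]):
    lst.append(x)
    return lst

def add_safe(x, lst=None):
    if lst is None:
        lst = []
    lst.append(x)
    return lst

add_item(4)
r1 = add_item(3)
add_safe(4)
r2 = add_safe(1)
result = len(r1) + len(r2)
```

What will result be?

Step 1: add_item shares mutable default: after 2 calls, lst = [4, 3], len = 2.
Step 2: add_safe creates fresh list each time: r2 = [1], len = 1.
Step 3: result = 2 + 1 = 3

The answer is 3.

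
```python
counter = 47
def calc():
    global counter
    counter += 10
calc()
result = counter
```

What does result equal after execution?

Step 1: counter = 47 globally.
Step 2: calc() modifies global counter: counter += 10 = 57.
Step 3: result = 57

The answer is 57.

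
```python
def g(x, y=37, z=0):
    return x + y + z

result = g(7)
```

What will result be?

Step 1: g(7) uses defaults y = 37, z = 0.
Step 2: Returns 7 + 37 + 0 = 44.
Step 3: result = 44

The answer is 44.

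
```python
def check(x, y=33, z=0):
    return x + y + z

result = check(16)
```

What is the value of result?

Step 1: check(16) uses defaults y = 33, z = 0.
Step 2: Returns 16 + 33 + 0 = 49.
Step 3: result = 49

The answer is 49.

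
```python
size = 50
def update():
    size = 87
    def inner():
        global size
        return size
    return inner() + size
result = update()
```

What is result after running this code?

Step 1: Global size = 50. update() shadows with local size = 87.
Step 2: inner() uses global keyword, so inner() returns global size = 50.
Step 3: update() returns 50 + 87 = 137

The answer is 137.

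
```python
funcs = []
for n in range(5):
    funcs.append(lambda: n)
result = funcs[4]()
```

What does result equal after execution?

Step 1: The loop creates 5 lambdas, all referencing the same variable n.
Step 2: After the loop, n = 4 (final value).
Step 3: funcs[4]() looks up n at call time and finds 4. This is the late binding gotcha. result = 4

The answer is 4.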